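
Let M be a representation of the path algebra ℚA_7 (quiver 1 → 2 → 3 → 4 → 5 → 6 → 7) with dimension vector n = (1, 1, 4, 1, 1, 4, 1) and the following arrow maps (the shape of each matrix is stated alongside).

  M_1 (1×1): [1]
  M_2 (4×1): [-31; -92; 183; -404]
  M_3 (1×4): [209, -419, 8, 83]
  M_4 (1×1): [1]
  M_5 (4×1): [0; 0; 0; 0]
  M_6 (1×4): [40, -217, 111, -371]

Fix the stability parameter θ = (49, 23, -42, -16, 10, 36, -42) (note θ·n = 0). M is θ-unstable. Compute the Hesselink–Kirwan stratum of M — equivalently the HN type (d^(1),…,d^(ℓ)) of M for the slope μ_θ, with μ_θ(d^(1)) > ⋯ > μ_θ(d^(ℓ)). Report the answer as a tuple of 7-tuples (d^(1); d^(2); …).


Barcode: M ≅ I[1,5], I[3,3]^3, I[6,6]^3, I[6,7]. HN layers by μ_θ (5 steps, strictly decreasing):
  μ^(1)=36; μ^(2)=10; μ^(3)=7/2; μ^(4)=-3; μ^(5)=-42

((0, 0, 0, 0, 0, 3, 0); (0, 0, 0, 0, 1, 0, 0); (1, 1, 1, 1, 0, 0, 0); (0, 0, 0, 0, 0, 1, 1); (0, 0, 3, 0, 0, 0, 0))


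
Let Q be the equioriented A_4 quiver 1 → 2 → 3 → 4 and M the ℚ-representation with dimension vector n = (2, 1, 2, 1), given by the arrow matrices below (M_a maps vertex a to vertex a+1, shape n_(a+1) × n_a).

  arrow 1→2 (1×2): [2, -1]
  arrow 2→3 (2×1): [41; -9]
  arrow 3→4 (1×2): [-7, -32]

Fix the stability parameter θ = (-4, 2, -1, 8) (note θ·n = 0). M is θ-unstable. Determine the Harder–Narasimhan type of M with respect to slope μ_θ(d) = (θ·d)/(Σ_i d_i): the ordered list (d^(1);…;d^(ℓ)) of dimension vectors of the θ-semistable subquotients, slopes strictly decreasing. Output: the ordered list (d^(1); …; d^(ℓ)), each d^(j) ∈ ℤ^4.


Barcode: M ≅ I[1,1], I[1,4], I[3,3]. HN layers by μ_θ (4 steps, strictly decreasing):
  μ^(1)=8; μ^(2)=1/2; μ^(3)=-1; μ^(4)=-4

((0, 0, 0, 1); (0, 1, 1, 0); (0, 0, 1, 0); (2, 0, 0, 0))


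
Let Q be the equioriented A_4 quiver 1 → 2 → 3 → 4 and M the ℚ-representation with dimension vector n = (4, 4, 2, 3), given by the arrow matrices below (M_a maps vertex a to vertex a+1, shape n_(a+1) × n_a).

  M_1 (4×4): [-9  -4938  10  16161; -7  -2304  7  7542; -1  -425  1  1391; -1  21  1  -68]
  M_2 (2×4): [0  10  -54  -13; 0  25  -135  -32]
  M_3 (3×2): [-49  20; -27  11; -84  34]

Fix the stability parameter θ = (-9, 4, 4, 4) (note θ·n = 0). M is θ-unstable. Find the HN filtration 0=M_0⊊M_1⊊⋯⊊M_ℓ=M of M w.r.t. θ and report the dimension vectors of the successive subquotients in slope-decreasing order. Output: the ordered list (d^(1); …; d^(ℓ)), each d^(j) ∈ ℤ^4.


Interval decomposition of M: I[1,2]^2, I[1,4]^2, I[4,4].
HN type (ℓ=2): μ^(1)=4; μ^(2)=-9

((0, 4, 2, 3); (4, 0, 0, 0))


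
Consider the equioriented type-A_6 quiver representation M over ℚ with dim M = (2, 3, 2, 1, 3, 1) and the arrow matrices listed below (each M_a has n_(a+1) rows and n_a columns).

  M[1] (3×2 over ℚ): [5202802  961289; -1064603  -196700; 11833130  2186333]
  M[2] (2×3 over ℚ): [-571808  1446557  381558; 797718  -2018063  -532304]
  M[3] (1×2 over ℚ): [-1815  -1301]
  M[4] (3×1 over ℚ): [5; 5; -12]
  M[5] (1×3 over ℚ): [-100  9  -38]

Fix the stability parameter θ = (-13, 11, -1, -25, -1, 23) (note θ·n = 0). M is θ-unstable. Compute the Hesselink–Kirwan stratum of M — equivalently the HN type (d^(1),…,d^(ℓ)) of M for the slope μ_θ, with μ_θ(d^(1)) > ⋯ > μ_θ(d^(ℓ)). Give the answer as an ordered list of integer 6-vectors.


Interval decomposition of M: I[1,2], I[1,3], I[2,6], I[5,5]^2.
HN type (ℓ=6): μ^(1)=23; μ^(2)=11; μ^(3)=5; μ^(4)=-1; μ^(5)=-5; μ^(6)=-13

((0, 0, 0, 0, 0, 1); (0, 1, 0, 0, 0, 0); (0, 1, 1, 0, 0, 0); (0, 0, 0, 0, 3, 0); (0, 1, 1, 1, 0, 0); (2, 0, 0, 0, 0, 0))


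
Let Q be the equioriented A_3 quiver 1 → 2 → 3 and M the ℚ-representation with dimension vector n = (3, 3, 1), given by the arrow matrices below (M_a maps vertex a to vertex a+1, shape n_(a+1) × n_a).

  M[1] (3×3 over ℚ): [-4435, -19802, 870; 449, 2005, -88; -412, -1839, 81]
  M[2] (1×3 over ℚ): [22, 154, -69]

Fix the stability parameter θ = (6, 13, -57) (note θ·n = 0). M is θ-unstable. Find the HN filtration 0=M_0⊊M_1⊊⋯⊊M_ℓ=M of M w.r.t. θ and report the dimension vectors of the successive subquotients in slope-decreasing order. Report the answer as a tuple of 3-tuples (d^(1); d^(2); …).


Via rank(M_{q-1}∘⋯∘M_p): M ≅ I[1,2]^2, I[1,3].
μ_θ-semistable layers: μ^(1)=13; μ^(2)=6; μ^(3)=-38/3

((0, 2, 0); (2, 0, 0); (1, 1, 1))


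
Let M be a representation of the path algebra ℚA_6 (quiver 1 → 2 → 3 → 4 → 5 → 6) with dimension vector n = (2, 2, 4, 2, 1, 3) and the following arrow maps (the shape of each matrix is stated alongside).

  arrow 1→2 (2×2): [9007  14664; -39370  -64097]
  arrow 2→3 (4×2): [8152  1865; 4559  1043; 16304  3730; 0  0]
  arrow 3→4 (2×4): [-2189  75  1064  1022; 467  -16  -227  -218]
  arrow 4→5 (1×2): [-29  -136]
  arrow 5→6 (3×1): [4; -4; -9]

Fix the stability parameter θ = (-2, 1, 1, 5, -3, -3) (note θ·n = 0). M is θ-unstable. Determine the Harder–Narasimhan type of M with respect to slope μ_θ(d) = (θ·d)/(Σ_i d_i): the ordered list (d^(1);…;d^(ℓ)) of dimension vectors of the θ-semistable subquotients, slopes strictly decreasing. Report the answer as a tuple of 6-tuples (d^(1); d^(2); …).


Via rank(M_{q-1}∘⋯∘M_p): M ≅ I[1,4], I[1,6], I[3,3]^2, I[6,6]^2.
μ_θ-semistable layers: μ^(1)=5; μ^(2)=1; μ^(3)=1/5; μ^(4)=-2; μ^(5)=-3

((0, 0, 0, 1, 0, 0); (0, 1, 3, 0, 0, 0); (0, 1, 1, 1, 1, 1); (2, 0, 0, 0, 0, 0); (0, 0, 0, 0, 0, 2))


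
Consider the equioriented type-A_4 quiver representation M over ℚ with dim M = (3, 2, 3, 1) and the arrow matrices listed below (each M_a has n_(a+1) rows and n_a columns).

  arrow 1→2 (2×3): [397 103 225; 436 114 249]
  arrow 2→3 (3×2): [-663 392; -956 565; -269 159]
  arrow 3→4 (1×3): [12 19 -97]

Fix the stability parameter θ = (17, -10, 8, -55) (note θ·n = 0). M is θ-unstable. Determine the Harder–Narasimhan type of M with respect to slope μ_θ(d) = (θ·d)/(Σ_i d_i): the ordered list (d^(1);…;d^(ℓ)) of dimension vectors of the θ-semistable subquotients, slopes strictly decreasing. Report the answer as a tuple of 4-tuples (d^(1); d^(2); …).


Interval decomposition of M: I[1,1], I[1,3], I[1,4], I[3,3].
HN type (ℓ=4): μ^(1)=17; μ^(2)=8; μ^(3)=7/2; μ^(4)=-10

((1, 0, 0, 0); (0, 0, 2, 0); (1, 1, 0, 0); (1, 1, 1, 1))


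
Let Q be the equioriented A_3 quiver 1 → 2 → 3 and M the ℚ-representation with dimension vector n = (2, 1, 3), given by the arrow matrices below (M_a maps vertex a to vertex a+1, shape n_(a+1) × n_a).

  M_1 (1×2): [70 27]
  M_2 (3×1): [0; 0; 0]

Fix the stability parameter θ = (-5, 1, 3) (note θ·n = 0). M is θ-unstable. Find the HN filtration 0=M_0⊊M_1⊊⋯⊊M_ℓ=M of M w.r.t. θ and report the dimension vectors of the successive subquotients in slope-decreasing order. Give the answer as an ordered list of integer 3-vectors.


Barcode: M ≅ I[1,1], I[1,2], I[3,3]^3. HN layers by μ_θ (3 steps, strictly decreasing):
  μ^(1)=3; μ^(2)=1; μ^(3)=-5

((0, 0, 3); (0, 1, 0); (2, 0, 0))


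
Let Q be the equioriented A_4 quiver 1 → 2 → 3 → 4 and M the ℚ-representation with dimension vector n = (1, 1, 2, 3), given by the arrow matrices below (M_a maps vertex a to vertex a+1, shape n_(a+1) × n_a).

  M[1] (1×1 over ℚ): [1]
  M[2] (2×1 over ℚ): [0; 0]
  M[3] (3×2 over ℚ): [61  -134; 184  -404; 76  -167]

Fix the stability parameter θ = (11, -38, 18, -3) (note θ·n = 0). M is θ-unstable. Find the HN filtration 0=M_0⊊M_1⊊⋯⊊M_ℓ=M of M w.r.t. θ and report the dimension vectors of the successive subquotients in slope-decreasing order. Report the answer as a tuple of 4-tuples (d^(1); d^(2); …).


Via rank(M_{q-1}∘⋯∘M_p): M ≅ I[1,2], I[3,4]^2, I[4,4].
μ_θ-semistable layers: μ^(1)=15/2; μ^(2)=-3; μ^(3)=-27/2

((0, 0, 2, 2); (0, 0, 0, 1); (1, 1, 0, 0))


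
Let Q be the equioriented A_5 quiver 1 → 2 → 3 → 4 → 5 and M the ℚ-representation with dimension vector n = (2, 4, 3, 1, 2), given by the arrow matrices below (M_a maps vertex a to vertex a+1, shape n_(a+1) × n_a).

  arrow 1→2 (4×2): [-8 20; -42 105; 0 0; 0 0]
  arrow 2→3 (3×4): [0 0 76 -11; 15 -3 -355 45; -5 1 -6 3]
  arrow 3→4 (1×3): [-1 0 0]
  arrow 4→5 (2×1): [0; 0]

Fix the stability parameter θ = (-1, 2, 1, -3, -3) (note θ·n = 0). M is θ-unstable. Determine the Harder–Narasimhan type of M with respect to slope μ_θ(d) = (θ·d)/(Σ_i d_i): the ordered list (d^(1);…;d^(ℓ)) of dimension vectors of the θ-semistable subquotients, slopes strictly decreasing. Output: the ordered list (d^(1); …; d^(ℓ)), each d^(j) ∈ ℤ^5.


Barcode: M ≅ I[1,1], I[1,3], I[2,2], I[2,3], I[2,4], I[5,5]^2. HN layers by μ_θ (5 steps, strictly decreasing):
  μ^(1)=2; μ^(2)=3/2; μ^(3)=0; μ^(4)=-1; μ^(5)=-3

((0, 1, 0, 0, 0); (0, 2, 2, 0, 0); (0, 1, 1, 1, 0); (2, 0, 0, 0, 0); (0, 0, 0, 0, 2))


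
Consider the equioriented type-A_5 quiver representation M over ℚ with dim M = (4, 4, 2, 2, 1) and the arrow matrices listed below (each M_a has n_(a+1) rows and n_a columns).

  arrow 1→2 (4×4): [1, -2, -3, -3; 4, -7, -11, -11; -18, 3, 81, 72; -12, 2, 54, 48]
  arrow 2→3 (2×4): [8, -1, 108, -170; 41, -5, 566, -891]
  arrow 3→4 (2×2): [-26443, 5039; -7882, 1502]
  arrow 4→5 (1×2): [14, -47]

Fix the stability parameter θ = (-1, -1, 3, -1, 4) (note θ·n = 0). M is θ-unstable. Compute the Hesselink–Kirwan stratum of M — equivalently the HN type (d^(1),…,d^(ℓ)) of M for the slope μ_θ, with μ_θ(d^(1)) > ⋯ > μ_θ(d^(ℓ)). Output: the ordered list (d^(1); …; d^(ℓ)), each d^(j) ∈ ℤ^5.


Via rank(M_{q-1}∘⋯∘M_p): M ≅ I[1,1], I[1,2], I[1,4], I[1,5], I[2,2].
μ_θ-semistable layers: μ^(1)=4; μ^(2)=1; μ^(3)=-1

((0, 0, 0, 0, 1); (0, 0, 2, 2, 0); (4, 4, 0, 0, 0))


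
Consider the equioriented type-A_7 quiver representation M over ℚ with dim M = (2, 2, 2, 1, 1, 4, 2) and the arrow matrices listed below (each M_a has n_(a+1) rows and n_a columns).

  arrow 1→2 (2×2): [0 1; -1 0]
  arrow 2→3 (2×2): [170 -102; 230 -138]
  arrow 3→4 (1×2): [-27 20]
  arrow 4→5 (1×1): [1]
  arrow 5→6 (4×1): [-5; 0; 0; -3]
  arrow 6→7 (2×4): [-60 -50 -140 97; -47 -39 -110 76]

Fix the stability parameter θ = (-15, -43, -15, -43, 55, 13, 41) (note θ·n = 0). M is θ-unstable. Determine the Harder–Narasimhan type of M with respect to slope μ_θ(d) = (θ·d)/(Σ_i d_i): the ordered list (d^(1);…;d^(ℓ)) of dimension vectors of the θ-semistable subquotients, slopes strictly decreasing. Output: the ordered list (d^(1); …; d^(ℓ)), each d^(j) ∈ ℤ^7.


Barcode: M ≅ I[1,2], I[1,7], I[3,3], I[6,6]^2, I[6,7]. HN layers by μ_θ (5 steps, strictly decreasing):
  μ^(1)=41; μ^(2)=34; μ^(3)=13; μ^(4)=-15; μ^(5)=-29

((0, 0, 0, 0, 0, 0, 2); (0, 0, 0, 0, 1, 1, 0); (0, 0, 0, 0, 0, 3, 0); (0, 0, 1, 0, 0, 0, 0); (2, 2, 1, 1, 0, 0, 0))


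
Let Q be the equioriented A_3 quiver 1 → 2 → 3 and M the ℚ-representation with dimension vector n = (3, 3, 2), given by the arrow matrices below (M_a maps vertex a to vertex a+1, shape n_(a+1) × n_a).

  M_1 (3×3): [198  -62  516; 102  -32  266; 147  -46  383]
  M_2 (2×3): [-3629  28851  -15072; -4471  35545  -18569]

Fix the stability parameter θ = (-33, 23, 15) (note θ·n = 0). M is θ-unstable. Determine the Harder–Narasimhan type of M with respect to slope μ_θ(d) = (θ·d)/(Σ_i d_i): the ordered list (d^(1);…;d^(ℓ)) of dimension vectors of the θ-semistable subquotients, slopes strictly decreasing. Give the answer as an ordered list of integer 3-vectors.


Interval decomposition of M: I[1,1], I[1,3]^2, I[2,2].
HN type (ℓ=3): μ^(1)=23; μ^(2)=19; μ^(3)=-33

((0, 1, 0); (0, 2, 2); (3, 0, 0))


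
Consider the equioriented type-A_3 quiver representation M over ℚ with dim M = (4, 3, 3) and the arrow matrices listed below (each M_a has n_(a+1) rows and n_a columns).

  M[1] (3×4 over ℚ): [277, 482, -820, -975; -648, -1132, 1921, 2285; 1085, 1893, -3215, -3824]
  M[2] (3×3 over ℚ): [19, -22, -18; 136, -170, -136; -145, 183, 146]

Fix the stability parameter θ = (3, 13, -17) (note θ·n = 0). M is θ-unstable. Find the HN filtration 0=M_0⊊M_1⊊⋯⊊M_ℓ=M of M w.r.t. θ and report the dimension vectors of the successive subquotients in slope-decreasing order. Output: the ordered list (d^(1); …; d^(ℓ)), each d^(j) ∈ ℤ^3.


Interval decomposition of M: I[1,1], I[1,2], I[1,3]^2, I[3,3].
HN type (ℓ=4): μ^(1)=13; μ^(2)=3; μ^(3)=-1/3; μ^(4)=-17

((0, 1, 0); (2, 0, 0); (2, 2, 2); (0, 0, 1))


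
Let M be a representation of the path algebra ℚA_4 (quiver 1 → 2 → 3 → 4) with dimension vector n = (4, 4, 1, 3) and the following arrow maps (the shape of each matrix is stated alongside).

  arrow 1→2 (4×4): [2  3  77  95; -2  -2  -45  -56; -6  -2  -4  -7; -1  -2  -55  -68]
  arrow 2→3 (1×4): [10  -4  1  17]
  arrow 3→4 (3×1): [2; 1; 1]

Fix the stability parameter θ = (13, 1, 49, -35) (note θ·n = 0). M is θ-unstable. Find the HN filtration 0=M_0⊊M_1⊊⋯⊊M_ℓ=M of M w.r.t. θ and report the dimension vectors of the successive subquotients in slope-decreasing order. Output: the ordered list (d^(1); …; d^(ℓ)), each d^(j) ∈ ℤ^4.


Via rank(M_{q-1}∘⋯∘M_p): M ≅ I[1,2]^3, I[1,4], I[4,4]^2.
μ_θ-semistable layers: μ^(1)=7; μ^(2)=-35

((4, 4, 1, 1); (0, 0, 0, 2))


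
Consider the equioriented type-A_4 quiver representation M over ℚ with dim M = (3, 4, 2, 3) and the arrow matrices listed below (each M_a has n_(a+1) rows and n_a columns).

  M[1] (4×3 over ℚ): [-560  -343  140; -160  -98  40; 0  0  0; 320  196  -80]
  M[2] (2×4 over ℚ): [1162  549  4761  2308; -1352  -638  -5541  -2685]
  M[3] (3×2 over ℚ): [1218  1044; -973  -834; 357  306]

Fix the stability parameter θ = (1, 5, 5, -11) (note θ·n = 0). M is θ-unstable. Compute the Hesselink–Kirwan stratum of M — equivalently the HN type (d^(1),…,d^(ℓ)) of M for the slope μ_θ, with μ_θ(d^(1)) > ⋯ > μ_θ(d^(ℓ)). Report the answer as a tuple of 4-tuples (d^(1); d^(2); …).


Via rank(M_{q-1}∘⋯∘M_p): M ≅ I[1,1]^2, I[1,2], I[2,2], I[2,3], I[2,4], I[4,4]^2.
μ_θ-semistable layers: μ^(1)=5; μ^(2)=1; μ^(3)=-1/3; μ^(4)=-11

((0, 3, 1, 0); (3, 0, 0, 0); (0, 1, 1, 1); (0, 0, 0, 2))


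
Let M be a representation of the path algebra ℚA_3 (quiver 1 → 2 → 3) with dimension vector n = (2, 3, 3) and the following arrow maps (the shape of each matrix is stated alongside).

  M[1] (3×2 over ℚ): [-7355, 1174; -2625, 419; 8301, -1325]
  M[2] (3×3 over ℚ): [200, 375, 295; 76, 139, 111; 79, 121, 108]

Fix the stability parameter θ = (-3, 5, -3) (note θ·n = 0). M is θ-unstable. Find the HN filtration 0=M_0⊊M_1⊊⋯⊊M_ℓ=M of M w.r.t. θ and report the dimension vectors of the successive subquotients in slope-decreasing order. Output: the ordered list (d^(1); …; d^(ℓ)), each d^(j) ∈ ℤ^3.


Interval decomposition of M: I[1,2], I[1,3], I[2,3], I[3,3].
HN type (ℓ=3): μ^(1)=5; μ^(2)=1; μ^(3)=-3

((0, 1, 0); (0, 2, 2); (2, 0, 1))


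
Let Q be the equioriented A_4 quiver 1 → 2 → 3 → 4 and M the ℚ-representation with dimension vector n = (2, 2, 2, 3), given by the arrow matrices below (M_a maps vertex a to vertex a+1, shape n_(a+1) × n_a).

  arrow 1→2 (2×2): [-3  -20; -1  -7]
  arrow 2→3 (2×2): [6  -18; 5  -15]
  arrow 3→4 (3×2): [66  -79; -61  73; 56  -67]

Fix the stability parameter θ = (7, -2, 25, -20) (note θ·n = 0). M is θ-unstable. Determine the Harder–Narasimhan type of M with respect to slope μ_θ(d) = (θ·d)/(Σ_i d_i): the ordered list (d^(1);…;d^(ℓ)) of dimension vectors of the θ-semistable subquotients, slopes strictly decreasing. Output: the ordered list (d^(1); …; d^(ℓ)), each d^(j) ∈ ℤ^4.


Via rank(M_{q-1}∘⋯∘M_p): M ≅ I[1,2], I[1,4], I[3,4], I[4,4].
μ_θ-semistable layers: μ^(1)=5/2; μ^(2)=-20

((2, 2, 2, 2); (0, 0, 0, 1))


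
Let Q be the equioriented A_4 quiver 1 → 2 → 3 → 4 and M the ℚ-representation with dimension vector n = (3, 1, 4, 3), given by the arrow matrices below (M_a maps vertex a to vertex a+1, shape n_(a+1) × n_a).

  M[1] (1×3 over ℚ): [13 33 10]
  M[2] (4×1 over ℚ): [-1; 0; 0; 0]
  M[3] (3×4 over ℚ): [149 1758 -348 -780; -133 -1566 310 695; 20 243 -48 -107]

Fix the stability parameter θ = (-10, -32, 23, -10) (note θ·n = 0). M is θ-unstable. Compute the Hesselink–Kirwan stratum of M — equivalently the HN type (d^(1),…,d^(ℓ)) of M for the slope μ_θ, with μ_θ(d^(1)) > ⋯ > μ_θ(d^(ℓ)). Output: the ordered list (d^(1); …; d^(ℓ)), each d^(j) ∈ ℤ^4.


Barcode: M ≅ I[1,1]^2, I[1,4], I[3,3], I[3,4]^2. HN layers by μ_θ (4 steps, strictly decreasing):
  μ^(1)=23; μ^(2)=13/2; μ^(3)=-10; μ^(4)=-21

((0, 0, 1, 0); (0, 0, 3, 3); (2, 0, 0, 0); (1, 1, 0, 0))


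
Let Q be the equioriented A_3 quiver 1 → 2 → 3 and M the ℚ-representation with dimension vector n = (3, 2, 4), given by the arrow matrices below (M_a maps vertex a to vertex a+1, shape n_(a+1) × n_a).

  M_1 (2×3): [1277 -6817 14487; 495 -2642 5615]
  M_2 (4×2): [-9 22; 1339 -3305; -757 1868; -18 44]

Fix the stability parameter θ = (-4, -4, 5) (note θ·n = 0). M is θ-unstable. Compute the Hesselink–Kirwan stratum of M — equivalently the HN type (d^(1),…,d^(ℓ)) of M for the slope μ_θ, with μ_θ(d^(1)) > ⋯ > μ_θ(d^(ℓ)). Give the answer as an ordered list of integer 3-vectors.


Barcode: M ≅ I[1,1], I[1,3]^2, I[3,3]^2. HN layers by μ_θ (2 steps, strictly decreasing):
  μ^(1)=5; μ^(2)=-4

((0, 0, 4); (3, 2, 0))


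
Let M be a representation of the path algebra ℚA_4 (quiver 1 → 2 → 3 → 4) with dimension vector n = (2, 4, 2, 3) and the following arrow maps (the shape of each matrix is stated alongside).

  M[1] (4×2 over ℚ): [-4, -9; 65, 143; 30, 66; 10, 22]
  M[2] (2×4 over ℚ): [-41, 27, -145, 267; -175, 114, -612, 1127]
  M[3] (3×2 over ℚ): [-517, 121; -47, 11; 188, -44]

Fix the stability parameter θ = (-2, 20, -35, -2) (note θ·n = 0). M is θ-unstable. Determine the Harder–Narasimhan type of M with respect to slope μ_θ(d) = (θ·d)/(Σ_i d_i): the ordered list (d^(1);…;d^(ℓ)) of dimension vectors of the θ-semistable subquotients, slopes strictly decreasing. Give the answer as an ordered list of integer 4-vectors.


Interval decomposition of M: I[1,3], I[1,4], I[2,2]^2, I[4,4]^2.
HN type (ℓ=3): μ^(1)=20; μ^(2)=-2; μ^(3)=-17/3

((0, 2, 0, 0); (0, 0, 0, 3); (2, 2, 2, 0))


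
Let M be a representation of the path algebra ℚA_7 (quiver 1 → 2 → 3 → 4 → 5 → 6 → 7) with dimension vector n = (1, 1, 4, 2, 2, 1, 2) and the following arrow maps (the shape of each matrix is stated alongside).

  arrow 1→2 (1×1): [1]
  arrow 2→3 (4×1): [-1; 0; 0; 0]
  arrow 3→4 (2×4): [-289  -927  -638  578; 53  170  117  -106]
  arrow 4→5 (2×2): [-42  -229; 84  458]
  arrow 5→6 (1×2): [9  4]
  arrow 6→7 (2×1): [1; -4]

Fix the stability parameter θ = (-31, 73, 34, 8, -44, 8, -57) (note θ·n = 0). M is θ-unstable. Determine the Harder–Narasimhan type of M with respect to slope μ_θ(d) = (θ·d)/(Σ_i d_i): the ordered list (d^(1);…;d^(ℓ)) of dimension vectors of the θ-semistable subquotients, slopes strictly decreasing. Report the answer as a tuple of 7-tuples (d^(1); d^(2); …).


Interval decomposition of M: I[1,7], I[3,3]^2, I[3,4], I[5,5], I[7,7].
HN type (ℓ=6): μ^(1)=34; μ^(2)=21; μ^(3)=11/3; μ^(4)=-31; μ^(5)=-44; μ^(6)=-57

((0, 0, 2, 0, 0, 0, 0); (0, 0, 1, 1, 0, 0, 0); (0, 1, 1, 1, 1, 1, 1); (1, 0, 0, 0, 0, 0, 0); (0, 0, 0, 0, 1, 0, 0); (0, 0, 0, 0, 0, 0, 1))


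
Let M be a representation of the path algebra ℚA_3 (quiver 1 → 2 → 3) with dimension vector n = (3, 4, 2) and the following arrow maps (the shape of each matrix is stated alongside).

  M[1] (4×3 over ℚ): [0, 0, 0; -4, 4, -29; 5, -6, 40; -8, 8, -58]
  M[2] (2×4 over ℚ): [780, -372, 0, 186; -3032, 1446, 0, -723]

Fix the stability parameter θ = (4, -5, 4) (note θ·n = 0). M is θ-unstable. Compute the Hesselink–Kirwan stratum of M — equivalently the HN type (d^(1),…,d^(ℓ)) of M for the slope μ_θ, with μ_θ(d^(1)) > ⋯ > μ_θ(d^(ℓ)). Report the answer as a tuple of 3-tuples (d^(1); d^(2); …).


Interval decomposition of M: I[1,1], I[1,2]^2, I[2,3]^2.
HN type (ℓ=3): μ^(1)=4; μ^(2)=-1/2; μ^(3)=-5

((1, 0, 2); (2, 2, 0); (0, 2, 0))


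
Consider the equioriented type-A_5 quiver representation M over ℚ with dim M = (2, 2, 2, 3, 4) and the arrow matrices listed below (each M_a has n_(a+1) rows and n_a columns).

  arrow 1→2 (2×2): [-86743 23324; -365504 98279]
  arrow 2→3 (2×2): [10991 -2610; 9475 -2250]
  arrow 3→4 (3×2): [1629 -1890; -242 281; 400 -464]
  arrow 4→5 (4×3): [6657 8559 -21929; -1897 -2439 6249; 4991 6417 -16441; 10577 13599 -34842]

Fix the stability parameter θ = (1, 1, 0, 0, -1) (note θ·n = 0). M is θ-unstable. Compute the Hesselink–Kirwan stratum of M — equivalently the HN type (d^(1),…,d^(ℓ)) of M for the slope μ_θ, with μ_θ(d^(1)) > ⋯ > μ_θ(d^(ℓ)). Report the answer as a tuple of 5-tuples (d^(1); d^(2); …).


Via rank(M_{q-1}∘⋯∘M_p): M ≅ I[1,2], I[1,4], I[3,5], I[4,5], I[5,5]^2.
μ_θ-semistable layers: μ^(1)=1; μ^(2)=1/2; μ^(3)=-1/3; μ^(4)=-1/2; μ^(5)=-1

((1, 1, 0, 0, 0); (1, 1, 1, 1, 0); (0, 0, 1, 1, 1); (0, 0, 0, 1, 1); (0, 0, 0, 0, 2))


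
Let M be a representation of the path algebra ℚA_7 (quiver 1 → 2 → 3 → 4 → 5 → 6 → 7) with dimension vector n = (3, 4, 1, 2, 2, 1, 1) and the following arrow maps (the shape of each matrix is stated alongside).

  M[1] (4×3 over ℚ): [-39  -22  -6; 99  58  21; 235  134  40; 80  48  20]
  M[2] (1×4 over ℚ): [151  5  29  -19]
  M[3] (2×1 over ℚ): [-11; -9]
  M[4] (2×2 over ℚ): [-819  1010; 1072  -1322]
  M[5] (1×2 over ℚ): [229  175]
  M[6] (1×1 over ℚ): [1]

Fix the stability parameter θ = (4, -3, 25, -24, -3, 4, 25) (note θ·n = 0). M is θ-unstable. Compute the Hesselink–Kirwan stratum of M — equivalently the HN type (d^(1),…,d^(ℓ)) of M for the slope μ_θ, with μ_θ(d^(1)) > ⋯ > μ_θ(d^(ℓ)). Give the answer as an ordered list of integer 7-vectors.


Interval decomposition of M: I[1,1], I[1,2], I[1,7], I[2,2]^2, I[4,5].
HN type (ℓ=6): μ^(1)=25; μ^(2)=4; μ^(3)=1/2; μ^(4)=-1/5; μ^(5)=-3; μ^(6)=-24

((0, 0, 0, 0, 0, 0, 1); (1, 0, 0, 0, 0, 1, 0); (1, 1, 0, 0, 0, 0, 0); (1, 1, 1, 1, 1, 0, 0); (0, 2, 0, 0, 1, 0, 0); (0, 0, 0, 1, 0, 0, 0))


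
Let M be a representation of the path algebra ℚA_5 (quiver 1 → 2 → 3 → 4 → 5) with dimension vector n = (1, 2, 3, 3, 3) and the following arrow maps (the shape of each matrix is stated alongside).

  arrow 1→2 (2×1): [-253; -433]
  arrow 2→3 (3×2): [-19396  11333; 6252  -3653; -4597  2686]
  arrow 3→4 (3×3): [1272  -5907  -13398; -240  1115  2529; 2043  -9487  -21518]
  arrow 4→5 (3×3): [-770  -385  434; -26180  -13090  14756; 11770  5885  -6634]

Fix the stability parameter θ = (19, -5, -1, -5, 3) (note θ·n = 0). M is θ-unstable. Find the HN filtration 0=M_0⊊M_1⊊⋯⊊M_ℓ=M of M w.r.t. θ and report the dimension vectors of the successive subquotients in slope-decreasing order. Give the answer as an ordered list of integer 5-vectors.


Barcode: M ≅ I[1,5], I[2,4], I[3,4], I[5,5]^2. HN layers by μ_θ (4 steps, strictly decreasing):
  μ^(1)=3; μ^(2)=2; μ^(3)=-3; μ^(4)=-5

((0, 0, 0, 0, 3); (1, 1, 1, 1, 0); (0, 0, 2, 2, 0); (0, 1, 0, 0, 0))


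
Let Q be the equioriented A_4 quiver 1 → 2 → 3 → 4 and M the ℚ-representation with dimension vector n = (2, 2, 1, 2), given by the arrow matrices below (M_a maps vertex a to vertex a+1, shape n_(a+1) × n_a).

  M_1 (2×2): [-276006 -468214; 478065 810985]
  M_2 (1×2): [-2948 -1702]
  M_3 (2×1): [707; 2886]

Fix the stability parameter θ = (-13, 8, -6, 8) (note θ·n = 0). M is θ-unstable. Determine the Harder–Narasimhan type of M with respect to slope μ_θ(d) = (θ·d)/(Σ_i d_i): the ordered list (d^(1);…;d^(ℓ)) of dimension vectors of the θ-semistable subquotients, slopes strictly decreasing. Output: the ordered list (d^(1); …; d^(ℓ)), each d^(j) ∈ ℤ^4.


Interval decomposition of M: I[1,1], I[1,4], I[2,2], I[4,4].
HN type (ℓ=3): μ^(1)=8; μ^(2)=1; μ^(3)=-13

((0, 1, 0, 2); (0, 1, 1, 0); (2, 0, 0, 0))


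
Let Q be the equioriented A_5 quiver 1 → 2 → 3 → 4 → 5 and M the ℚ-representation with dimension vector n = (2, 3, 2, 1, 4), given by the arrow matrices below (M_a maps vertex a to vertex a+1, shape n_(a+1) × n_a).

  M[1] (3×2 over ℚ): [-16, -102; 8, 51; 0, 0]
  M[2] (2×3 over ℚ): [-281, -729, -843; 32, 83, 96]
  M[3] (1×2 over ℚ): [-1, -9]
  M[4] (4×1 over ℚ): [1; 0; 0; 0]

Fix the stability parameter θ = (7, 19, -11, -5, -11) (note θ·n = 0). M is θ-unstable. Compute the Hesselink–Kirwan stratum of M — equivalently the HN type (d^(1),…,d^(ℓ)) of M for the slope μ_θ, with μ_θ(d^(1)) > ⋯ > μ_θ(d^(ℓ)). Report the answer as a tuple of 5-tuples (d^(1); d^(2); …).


Interval decomposition of M: I[1,1], I[1,5], I[2,2], I[2,3], I[5,5]^3.
HN type (ℓ=5): μ^(1)=19; μ^(2)=7; μ^(3)=4; μ^(4)=-1/5; μ^(5)=-11

((0, 1, 0, 0, 0); (1, 0, 0, 0, 0); (0, 1, 1, 0, 0); (1, 1, 1, 1, 1); (0, 0, 0, 0, 3))


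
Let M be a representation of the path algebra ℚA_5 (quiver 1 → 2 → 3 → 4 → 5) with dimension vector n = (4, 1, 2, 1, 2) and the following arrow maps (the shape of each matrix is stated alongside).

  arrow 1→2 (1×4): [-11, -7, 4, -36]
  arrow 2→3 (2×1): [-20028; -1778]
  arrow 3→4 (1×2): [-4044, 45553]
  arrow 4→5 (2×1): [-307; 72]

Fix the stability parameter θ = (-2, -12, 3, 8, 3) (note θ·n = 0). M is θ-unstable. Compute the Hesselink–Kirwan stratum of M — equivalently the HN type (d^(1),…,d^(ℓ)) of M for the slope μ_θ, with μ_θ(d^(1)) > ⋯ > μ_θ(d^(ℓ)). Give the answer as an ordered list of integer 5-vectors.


Barcode: M ≅ I[1,1]^3, I[1,5], I[3,3], I[5,5]. HN layers by μ_θ (4 steps, strictly decreasing):
  μ^(1)=11/2; μ^(2)=3; μ^(3)=-2; μ^(4)=-7

((0, 0, 0, 1, 1); (0, 0, 2, 0, 1); (3, 0, 0, 0, 0); (1, 1, 0, 0, 0))


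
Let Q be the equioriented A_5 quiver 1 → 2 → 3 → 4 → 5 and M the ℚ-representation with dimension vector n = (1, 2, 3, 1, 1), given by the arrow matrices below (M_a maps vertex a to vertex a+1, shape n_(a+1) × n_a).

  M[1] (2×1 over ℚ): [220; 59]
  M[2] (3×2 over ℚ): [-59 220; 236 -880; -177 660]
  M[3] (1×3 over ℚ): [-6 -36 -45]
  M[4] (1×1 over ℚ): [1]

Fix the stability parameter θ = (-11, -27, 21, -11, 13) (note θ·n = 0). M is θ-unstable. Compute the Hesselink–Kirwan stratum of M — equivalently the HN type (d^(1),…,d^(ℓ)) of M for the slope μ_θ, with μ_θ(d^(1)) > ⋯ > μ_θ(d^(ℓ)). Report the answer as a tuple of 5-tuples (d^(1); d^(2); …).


Via rank(M_{q-1}∘⋯∘M_p): M ≅ I[1,2], I[2,5], I[3,3]^2.
μ_θ-semistable layers: μ^(1)=21; μ^(2)=13; μ^(3)=5; μ^(4)=-19; μ^(5)=-27

((0, 0, 2, 0, 0); (0, 0, 0, 0, 1); (0, 0, 1, 1, 0); (1, 1, 0, 0, 0); (0, 1, 0, 0, 0))


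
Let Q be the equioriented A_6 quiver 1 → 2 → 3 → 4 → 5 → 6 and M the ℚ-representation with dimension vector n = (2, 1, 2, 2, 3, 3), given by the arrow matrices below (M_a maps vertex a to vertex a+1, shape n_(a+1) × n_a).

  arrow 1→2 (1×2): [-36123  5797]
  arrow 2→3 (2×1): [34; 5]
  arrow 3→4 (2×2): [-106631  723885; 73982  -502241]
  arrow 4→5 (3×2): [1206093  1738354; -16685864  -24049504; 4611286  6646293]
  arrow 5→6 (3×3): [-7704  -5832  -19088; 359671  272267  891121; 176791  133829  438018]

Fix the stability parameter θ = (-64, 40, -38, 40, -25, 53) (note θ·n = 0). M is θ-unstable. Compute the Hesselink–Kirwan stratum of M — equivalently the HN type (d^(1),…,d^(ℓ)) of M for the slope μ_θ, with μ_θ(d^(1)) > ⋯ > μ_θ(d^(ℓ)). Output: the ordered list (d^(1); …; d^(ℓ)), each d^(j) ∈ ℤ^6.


Interval decomposition of M: I[1,1], I[1,6], I[3,6], I[5,5], I[6,6].
HN type (ℓ=6): μ^(1)=53; μ^(2)=15/2; μ^(3)=1; μ^(4)=-25; μ^(5)=-38; μ^(6)=-64

((0, 0, 0, 0, 0, 3); (0, 0, 0, 2, 2, 0); (0, 1, 1, 0, 0, 0); (0, 0, 0, 0, 1, 0); (0, 0, 1, 0, 0, 0); (2, 0, 0, 0, 0, 0))


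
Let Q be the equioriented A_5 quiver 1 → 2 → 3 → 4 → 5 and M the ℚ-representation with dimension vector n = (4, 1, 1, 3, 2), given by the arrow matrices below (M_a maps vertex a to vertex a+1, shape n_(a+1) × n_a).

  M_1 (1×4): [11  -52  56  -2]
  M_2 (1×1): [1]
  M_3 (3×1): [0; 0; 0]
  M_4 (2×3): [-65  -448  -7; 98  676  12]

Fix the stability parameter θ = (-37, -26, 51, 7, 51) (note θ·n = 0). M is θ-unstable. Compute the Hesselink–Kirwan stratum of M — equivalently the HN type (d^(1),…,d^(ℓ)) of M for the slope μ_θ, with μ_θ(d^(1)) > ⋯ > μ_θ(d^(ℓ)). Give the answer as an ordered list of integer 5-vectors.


Via rank(M_{q-1}∘⋯∘M_p): M ≅ I[1,1]^3, I[1,3], I[4,4], I[4,5]^2.
μ_θ-semistable layers: μ^(1)=51; μ^(2)=7; μ^(3)=-26; μ^(4)=-37

((0, 0, 1, 0, 2); (0, 0, 0, 3, 0); (0, 1, 0, 0, 0); (4, 0, 0, 0, 0))


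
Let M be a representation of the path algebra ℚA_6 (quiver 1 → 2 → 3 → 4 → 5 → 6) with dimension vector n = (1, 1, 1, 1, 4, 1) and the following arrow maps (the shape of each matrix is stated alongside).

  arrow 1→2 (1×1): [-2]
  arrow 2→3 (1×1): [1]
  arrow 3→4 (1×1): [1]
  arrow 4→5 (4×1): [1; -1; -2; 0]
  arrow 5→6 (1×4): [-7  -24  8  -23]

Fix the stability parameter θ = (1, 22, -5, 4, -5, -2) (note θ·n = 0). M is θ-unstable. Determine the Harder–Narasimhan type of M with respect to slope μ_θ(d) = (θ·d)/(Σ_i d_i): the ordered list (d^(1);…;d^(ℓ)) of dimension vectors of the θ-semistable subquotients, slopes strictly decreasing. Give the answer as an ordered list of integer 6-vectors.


Interval decomposition of M: I[1,6], I[5,5]^3.
HN type (ℓ=3): μ^(1)=14/5; μ^(2)=1; μ^(3)=-5

((0, 1, 1, 1, 1, 1); (1, 0, 0, 0, 0, 0); (0, 0, 0, 0, 3, 0))


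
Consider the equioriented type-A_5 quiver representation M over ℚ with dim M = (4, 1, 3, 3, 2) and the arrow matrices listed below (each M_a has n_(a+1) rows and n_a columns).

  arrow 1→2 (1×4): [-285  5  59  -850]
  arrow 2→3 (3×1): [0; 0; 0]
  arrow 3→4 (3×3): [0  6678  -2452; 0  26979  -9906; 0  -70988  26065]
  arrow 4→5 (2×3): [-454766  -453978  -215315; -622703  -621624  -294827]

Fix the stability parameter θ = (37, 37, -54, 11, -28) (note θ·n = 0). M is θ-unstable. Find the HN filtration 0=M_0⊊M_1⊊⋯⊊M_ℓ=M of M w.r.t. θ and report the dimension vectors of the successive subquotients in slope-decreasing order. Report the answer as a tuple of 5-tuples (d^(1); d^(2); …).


Interval decomposition of M: I[1,1]^3, I[1,2], I[3,3], I[3,4], I[3,5], I[4,5].
HN type (ℓ=4): μ^(1)=37; μ^(2)=11; μ^(3)=-17/2; μ^(4)=-54

((4, 1, 0, 0, 0); (0, 0, 0, 1, 0); (0, 0, 0, 2, 2); (0, 0, 3, 0, 0))


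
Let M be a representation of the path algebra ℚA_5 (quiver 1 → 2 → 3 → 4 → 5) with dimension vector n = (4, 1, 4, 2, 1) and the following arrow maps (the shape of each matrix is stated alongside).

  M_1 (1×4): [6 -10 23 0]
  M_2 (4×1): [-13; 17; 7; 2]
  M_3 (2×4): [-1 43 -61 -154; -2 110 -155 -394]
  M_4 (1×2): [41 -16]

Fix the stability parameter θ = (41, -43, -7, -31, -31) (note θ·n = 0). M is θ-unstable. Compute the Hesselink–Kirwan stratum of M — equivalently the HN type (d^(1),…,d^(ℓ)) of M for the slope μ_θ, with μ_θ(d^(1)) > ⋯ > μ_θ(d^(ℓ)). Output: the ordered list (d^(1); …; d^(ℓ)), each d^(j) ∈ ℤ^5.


Via rank(M_{q-1}∘⋯∘M_p): M ≅ I[1,1]^3, I[1,5], I[3,3]^2, I[3,4].
μ_θ-semistable layers: μ^(1)=41; μ^(2)=-7; μ^(3)=-71/5; μ^(4)=-19

((3, 0, 0, 0, 0); (0, 0, 2, 0, 0); (1, 1, 1, 1, 1); (0, 0, 1, 1, 0))


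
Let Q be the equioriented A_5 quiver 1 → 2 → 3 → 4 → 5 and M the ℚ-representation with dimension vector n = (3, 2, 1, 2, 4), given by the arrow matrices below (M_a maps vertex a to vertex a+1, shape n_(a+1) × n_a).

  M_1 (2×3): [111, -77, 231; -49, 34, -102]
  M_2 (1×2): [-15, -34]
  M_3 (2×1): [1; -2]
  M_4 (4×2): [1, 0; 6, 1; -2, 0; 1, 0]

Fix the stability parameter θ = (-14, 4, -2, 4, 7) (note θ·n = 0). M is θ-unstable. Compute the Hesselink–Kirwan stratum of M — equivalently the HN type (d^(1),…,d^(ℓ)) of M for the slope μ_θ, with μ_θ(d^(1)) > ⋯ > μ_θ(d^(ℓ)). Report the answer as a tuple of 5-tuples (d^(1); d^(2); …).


Interval decomposition of M: I[1,1], I[1,2], I[1,5], I[4,5], I[5,5]^2.
HN type (ℓ=4): μ^(1)=7; μ^(2)=4; μ^(3)=1; μ^(4)=-14

((0, 0, 0, 0, 4); (0, 1, 0, 2, 0); (0, 1, 1, 0, 0); (3, 0, 0, 0, 0))


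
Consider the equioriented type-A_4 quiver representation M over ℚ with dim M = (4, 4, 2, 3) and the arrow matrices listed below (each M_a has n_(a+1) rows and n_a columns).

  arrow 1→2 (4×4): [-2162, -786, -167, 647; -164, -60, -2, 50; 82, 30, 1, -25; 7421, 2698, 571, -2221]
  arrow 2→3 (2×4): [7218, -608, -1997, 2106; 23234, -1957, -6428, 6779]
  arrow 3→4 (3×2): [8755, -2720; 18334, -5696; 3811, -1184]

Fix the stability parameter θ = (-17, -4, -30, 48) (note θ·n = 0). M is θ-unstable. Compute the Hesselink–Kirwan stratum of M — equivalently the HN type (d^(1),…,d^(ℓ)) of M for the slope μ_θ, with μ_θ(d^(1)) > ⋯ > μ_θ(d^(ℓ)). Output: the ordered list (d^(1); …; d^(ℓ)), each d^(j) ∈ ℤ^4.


Barcode: M ≅ I[1,1]^2, I[1,3], I[1,4], I[2,2]^2, I[4,4]^2. HN layers by μ_θ (3 steps, strictly decreasing):
  μ^(1)=48; μ^(2)=-4; μ^(3)=-17

((0, 0, 0, 3); (0, 2, 0, 0); (4, 2, 2, 0))


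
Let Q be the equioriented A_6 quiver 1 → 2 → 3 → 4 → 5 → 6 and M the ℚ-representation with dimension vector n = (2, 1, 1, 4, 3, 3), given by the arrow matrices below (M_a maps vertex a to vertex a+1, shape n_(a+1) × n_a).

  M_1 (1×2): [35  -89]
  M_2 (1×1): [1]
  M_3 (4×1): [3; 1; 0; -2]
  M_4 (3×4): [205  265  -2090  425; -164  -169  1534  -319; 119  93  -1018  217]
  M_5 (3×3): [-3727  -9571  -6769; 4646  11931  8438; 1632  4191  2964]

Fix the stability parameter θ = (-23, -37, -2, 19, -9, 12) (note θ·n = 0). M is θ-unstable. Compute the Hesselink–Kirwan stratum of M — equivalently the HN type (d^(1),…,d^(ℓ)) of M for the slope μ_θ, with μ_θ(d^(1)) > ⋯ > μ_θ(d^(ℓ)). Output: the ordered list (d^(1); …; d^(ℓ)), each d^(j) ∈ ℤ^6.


Via rank(M_{q-1}∘⋯∘M_p): M ≅ I[1,1], I[1,6], I[4,4]^2, I[4,6], I[5,5], I[6,6].
μ_θ-semistable layers: μ^(1)=19; μ^(2)=12; μ^(3)=5; μ^(4)=-2; μ^(5)=-9; μ^(6)=-23; μ^(7)=-30

((0, 0, 0, 2, 0, 0); (0, 0, 0, 0, 0, 3); (0, 0, 0, 2, 2, 0); (0, 0, 1, 0, 0, 0); (0, 0, 0, 0, 1, 0); (1, 0, 0, 0, 0, 0); (1, 1, 0, 0, 0, 0))


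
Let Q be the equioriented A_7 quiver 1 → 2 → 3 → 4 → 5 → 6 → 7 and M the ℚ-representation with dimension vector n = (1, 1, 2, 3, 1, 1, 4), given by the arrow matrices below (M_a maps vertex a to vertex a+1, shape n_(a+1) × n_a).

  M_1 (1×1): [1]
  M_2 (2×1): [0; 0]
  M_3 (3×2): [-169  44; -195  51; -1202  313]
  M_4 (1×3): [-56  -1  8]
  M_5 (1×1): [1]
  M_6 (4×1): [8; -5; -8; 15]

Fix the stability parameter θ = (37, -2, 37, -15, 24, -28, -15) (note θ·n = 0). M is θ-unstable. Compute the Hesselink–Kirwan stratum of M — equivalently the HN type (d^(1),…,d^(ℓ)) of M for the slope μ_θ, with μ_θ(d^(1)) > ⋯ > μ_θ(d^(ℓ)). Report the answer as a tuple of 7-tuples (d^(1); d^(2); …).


Via rank(M_{q-1}∘⋯∘M_p): M ≅ I[1,2], I[3,4], I[3,7], I[4,4], I[7,7]^3.
μ_θ-semistable layers: μ^(1)=35/2; μ^(2)=11; μ^(3)=3/5; μ^(4)=-15

((1, 1, 0, 0, 0, 0, 0); (0, 0, 1, 1, 0, 0, 0); (0, 0, 1, 1, 1, 1, 1); (0, 0, 0, 1, 0, 0, 3))


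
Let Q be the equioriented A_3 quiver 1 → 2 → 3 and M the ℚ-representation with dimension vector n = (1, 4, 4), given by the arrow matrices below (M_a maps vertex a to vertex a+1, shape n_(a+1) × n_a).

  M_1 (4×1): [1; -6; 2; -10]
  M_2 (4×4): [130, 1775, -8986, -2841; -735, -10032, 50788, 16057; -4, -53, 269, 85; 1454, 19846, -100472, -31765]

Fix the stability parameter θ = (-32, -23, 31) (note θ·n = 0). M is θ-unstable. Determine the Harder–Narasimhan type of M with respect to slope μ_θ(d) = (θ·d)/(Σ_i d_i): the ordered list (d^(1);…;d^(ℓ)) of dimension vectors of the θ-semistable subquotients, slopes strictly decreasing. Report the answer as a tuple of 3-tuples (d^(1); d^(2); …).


Interval decomposition of M: I[1,3], I[2,3]^3.
HN type (ℓ=3): μ^(1)=31; μ^(2)=-23; μ^(3)=-32

((0, 0, 4); (0, 4, 0); (1, 0, 0))


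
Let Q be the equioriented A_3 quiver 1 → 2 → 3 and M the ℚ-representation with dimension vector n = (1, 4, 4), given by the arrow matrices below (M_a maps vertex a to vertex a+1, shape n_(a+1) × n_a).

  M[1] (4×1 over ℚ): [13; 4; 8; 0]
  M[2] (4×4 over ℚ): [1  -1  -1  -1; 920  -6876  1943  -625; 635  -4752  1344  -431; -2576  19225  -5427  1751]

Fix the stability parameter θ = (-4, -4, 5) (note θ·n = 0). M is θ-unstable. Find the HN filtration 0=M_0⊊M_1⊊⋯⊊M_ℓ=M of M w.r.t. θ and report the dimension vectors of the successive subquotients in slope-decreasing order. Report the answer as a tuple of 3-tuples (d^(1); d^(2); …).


Via rank(M_{q-1}∘⋯∘M_p): M ≅ I[1,3], I[2,3]^3.
μ_θ-semistable layers: μ^(1)=5; μ^(2)=-4

((0, 0, 4); (1, 4, 0))


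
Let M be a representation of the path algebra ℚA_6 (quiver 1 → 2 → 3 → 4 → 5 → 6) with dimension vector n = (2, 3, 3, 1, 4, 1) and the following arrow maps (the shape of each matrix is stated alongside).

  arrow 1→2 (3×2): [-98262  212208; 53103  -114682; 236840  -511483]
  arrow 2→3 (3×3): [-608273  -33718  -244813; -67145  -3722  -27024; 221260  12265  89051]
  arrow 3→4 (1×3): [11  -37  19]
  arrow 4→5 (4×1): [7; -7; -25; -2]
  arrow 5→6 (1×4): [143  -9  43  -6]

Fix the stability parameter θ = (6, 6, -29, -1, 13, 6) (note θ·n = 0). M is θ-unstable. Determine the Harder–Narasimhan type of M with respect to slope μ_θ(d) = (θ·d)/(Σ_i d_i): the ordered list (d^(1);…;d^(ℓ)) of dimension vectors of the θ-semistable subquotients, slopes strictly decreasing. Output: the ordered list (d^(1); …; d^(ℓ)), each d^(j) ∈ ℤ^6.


Interval decomposition of M: I[1,3], I[1,6], I[2,3], I[5,5]^3.
HN type (ℓ=5): μ^(1)=13; μ^(2)=19/2; μ^(3)=-1; μ^(4)=-17/3; μ^(5)=-23/2

((0, 0, 0, 0, 3, 0); (0, 0, 0, 0, 1, 1); (0, 0, 0, 1, 0, 0); (2, 2, 2, 0, 0, 0); (0, 1, 1, 0, 0, 0))


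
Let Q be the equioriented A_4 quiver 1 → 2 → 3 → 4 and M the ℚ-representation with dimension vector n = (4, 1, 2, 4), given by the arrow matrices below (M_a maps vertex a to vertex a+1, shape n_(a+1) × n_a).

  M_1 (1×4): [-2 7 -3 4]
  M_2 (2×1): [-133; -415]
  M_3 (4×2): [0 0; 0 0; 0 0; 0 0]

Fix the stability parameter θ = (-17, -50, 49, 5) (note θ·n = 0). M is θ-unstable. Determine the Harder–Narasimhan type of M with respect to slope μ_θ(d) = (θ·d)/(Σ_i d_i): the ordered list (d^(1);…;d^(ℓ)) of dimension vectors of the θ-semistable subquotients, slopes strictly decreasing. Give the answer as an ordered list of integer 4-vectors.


Via rank(M_{q-1}∘⋯∘M_p): M ≅ I[1,1]^3, I[1,3], I[3,3], I[4,4]^4.
μ_θ-semistable layers: μ^(1)=49; μ^(2)=5; μ^(3)=-17; μ^(4)=-67/2

((0, 0, 2, 0); (0, 0, 0, 4); (3, 0, 0, 0); (1, 1, 0, 0))


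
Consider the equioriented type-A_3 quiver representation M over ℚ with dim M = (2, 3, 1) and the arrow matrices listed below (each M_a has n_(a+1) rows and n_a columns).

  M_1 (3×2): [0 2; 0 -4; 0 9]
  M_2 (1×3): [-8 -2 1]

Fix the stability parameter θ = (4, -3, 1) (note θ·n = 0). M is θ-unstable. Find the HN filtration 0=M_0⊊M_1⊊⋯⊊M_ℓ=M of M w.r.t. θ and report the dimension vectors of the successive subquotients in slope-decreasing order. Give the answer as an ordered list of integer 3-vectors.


Barcode: M ≅ I[1,1], I[1,3], I[2,2]^2. HN layers by μ_θ (4 steps, strictly decreasing):
  μ^(1)=4; μ^(2)=1; μ^(3)=1/2; μ^(4)=-3

((1, 0, 0); (0, 0, 1); (1, 1, 0); (0, 2, 0))
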